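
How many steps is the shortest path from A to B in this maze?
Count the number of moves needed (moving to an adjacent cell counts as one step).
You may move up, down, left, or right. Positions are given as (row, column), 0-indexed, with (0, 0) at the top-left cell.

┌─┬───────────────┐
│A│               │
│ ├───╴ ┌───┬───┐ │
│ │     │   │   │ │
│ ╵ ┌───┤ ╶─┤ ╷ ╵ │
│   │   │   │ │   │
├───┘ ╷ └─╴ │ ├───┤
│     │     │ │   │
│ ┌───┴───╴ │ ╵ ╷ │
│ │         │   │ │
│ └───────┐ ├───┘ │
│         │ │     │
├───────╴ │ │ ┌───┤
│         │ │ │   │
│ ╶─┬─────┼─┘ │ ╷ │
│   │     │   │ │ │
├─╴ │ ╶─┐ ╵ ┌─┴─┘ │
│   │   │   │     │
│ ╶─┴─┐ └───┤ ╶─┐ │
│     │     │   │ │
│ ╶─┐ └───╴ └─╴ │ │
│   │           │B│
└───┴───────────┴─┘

Using BFS to find shortest path:
Start: (0, 0), End: (10, 8)
Path found:
(0,0) → (1,0) → (2,0) → (2,1) → (1,1) → (1,2) → (1,3) → (0,3) → (0,4) → (0,5) → (0,6) → (0,7) → (0,8) → (1,8) → (2,8) → (2,7) → (1,7) → (1,6) → (2,6) → (3,6) → (4,6) → (4,7) → (3,7) → (3,8) → (4,8) → (5,8) → (5,7) → (5,6) → (6,6) → (7,6) → (7,5) → (8,5) → (8,4) → (7,4) → (7,3) → (7,2) → (8,2) → (8,3) → (9,3) → (9,4) → (9,5) → (10,5) → (10,6) → (10,7) → (9,7) → (9,6) → (8,6) → (8,7) → (8,8) → (9,8) → (10,8)
Number of steps: 50

Solution:

┌─┬───────────────┐
│A│    ↱ → → → → ↓│
│ ├───╴ ┌───┬───┐ │
│↓│↱ → ↑│   │↓ ↰│↓│
│ ╵ ┌───┤ ╶─┤ ╷ ╵ │
│↳ ↑│   │   │↓│↑ ↲│
├───┘ ╷ └─╴ │ ├───┤
│     │     │↓│↱ ↓│
│ ┌───┴───╴ │ ╵ ╷ │
│ │         │↳ ↑│↓│
│ └───────┐ ├───┘ │
│         │ │↓ ← ↲│
├───────╴ │ │ ┌───┤
│         │ │↓│   │
│ ╶─┬─────┼─┘ │ ╷ │
│   │↓ ← ↰│↓ ↲│ │ │
├─╴ │ ╶─┐ ╵ ┌─┴─┘ │
│   │↳ ↓│↑ ↲│↱ → ↓│
│ ╶─┴─┐ └───┤ ╶─┐ │
│     │↳ → ↓│↑ ↰│↓│
│ ╶─┐ └───╴ └─╴ │ │
│   │      ↳ → ↑│B│
└───┴───────────┴─┘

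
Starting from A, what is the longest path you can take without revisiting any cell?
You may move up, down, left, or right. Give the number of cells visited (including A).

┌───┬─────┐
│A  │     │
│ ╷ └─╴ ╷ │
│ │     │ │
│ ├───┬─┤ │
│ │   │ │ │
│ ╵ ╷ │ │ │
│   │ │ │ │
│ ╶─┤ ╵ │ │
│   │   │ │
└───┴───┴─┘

Finding longest simple path using DFS:
Start: (0, 0)
Longest path visits 12 cells
Path: A → down → down → down → right → up → right → down → down → right → up → up

Solution:

┌───┬─────┐
│A  │     │
│ ╷ └─╴ ╷ │
│↓│     │ │
│ ├───┬─┤ │
│↓│↱ ↓│B│ │
│ ╵ ╷ │ │ │
│↳ ↑│↓│↑│ │
│ ╶─┤ ╵ │ │
│   │↳ ↑│ │
└───┴───┴─┘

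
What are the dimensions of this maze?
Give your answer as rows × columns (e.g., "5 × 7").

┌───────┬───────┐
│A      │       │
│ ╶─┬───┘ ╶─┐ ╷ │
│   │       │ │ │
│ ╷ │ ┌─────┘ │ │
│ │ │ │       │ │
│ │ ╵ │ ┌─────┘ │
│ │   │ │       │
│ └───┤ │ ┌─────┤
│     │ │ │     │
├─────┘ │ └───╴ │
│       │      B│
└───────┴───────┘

Counting the maze dimensions:
Rows (vertical): 6
Columns (horizontal): 8
Dimensions: 6 × 8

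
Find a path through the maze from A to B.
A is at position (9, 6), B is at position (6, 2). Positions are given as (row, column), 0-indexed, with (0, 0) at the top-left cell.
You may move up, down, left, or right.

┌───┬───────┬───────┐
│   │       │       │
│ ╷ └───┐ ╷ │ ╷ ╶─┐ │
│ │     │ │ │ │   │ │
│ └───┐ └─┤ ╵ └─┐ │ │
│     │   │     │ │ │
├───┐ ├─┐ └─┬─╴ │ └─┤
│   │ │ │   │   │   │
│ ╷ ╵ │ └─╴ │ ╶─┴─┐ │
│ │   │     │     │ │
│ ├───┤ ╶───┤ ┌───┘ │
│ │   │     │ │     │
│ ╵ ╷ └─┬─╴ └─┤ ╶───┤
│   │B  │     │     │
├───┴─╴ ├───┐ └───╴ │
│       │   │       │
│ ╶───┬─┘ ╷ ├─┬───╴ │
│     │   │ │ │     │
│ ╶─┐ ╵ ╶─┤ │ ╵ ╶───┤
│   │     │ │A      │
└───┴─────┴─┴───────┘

Finding the shortest path from (9, 6) to (6, 2):
Path length: 41 steps
Directions: right → up → right → right → up → left → left → left → up → left → up → left → left → up → right → right → up → left → up → left → up → left → left → up → left → down → down → right → right → down → down → left → up → left → down → down → down → right → up → right → down

Solution:

┌───┬───────┬───────┐
│↓ ↰│       │       │
│ ╷ └───┐ ╷ │ ╷ ╶─┐ │
│↓│↑ ← ↰│ │ │ │   │ │
│ └───┐ └─┤ ╵ └─┐ │ │
│↳ → ↓│↑ ↰│     │ │ │
├───┐ ├─┐ └─┬─╴ │ └─┤
│↓ ↰│↓│ │↑ ↰│   │   │
│ ╷ ╵ │ └─╴ │ ╶─┴─┐ │
│↓│↑ ↲│↱ → ↑│     │ │
│ ├───┤ ╶───┤ ┌───┘ │
│↓│↱ ↓│↑ ← ↰│ │     │
│ ╵ ╷ └─┬─╴ └─┤ ╶───┤
│↳ ↑│B  │  ↑ ↰│     │
├───┴─╴ ├───┐ └───╴ │
│       │   │↑ ← ← ↰│
│ ╶───┬─┘ ╷ ├─┬───╴ │
│     │   │ │ │↱ → ↑│
│ ╶─┐ ╵ ╶─┤ │ ╵ ╶───┤
│   │     │ │A ↑    │
└───┴─────┴─┴───────┘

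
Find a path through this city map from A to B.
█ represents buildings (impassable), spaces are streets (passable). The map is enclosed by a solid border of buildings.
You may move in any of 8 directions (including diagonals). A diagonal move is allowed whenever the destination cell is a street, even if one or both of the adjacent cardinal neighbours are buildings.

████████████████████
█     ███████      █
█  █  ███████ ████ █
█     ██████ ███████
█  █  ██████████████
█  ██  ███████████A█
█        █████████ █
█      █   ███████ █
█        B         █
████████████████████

Finding the shortest path from A to B:
Movement: 8-directional
Path length: 11 steps
Directions: down → down → down-left → left → left → left → left → left → left → left → left

Solution:

████████████████████
█     ███████      █
█  █  ███████ ████ █
█     ██████ ███████
█  █  ██████████████
█  ██  ███████████A█
█        █████████↓█
█      █   ███████↙█
█        B←←←←←←←← █
████████████████████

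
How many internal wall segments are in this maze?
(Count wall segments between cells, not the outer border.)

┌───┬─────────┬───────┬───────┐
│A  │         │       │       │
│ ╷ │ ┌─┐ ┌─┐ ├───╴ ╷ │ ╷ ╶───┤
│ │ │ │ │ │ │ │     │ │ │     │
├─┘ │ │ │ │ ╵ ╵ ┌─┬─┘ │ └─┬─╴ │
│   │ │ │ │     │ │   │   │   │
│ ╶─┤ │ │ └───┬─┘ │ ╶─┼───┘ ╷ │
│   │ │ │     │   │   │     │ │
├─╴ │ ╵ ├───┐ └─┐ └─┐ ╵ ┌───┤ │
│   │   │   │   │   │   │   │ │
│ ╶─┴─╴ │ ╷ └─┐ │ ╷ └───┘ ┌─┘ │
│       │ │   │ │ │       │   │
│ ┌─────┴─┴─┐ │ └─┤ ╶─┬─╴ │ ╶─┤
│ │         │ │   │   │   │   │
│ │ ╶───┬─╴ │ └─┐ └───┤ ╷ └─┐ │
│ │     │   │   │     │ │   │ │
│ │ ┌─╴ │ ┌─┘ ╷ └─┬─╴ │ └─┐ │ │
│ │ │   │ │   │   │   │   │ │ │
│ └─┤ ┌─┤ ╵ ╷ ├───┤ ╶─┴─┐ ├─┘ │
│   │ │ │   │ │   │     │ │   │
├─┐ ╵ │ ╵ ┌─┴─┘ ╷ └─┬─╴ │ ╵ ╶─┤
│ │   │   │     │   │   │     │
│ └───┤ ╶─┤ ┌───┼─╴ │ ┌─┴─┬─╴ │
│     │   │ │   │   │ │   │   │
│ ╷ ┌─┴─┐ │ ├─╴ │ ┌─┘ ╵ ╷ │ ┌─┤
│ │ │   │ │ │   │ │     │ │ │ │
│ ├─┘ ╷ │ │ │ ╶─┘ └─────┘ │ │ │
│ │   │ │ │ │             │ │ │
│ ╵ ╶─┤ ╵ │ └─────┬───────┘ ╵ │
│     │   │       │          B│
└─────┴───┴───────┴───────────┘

Counting internal wall segments:
Total internal walls: 196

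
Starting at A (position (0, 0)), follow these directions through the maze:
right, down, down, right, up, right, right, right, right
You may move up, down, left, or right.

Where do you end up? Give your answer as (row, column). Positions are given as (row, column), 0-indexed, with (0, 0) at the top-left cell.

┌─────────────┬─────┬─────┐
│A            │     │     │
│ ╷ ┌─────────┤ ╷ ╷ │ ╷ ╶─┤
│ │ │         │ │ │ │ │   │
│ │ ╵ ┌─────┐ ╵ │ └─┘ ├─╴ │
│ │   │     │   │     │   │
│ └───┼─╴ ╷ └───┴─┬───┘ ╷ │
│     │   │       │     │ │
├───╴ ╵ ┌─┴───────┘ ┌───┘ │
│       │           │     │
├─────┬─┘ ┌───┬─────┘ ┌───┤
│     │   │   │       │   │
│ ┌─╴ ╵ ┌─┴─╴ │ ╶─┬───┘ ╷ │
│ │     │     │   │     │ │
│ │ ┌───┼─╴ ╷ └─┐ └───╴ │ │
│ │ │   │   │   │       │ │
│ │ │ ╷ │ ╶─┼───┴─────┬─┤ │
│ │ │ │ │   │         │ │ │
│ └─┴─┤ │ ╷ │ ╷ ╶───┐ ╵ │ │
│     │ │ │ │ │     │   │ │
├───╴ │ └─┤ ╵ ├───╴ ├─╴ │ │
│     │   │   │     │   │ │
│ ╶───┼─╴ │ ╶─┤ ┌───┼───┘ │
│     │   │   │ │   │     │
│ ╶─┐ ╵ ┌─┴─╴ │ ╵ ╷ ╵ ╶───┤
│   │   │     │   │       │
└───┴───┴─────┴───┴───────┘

Following directions step by step:
Start: (0, 0)
  right: (0, 0) → (0, 1)
  down: (0, 1) → (1, 1)
  down: (1, 1) → (2, 1)
  right: (2, 1) → (2, 2)
  up: (2, 2) → (1, 2)
  right: (1, 2) → (1, 3)
  right: (1, 3) → (1, 4)
  right: (1, 4) → (1, 5)
  right: (1, 5) → (1, 6)
Final position: (1, 6)

Path taken:

┌─────────────┬─────┬─────┐
│A ↓          │     │     │
│ ╷ ┌─────────┤ ╷ ╷ │ ╷ ╶─┤
│ │↓│↱ → → → B│ │ │ │ │   │
│ │ ╵ ┌─────┐ ╵ │ └─┘ ├─╴ │
│ │↳ ↑│     │   │     │   │
│ └───┼─╴ ╷ └───┴─┬───┘ ╷ │
│     │   │       │     │ │
├───╴ ╵ ┌─┴───────┘ ┌───┘ │
│       │           │     │
├─────┬─┘ ┌───┬─────┘ ┌───┤
│     │   │   │       │   │
│ ┌─╴ ╵ ┌─┴─╴ │ ╶─┬───┘ ╷ │
│ │     │     │   │     │ │
│ │ ┌───┼─╴ ╷ └─┐ └───╴ │ │
│ │ │   │   │   │       │ │
│ │ │ ╷ │ ╶─┼───┴─────┬─┤ │
│ │ │ │ │   │         │ │ │
│ └─┴─┤ │ ╷ │ ╷ ╶───┐ ╵ │ │
│     │ │ │ │ │     │   │ │
├───╴ │ └─┤ ╵ ├───╴ ├─╴ │ │
│     │   │   │     │   │ │
│ ╶───┼─╴ │ ╶─┤ ┌───┼───┘ │
│     │   │   │ │   │     │
│ ╶─┐ ╵ ┌─┴─╴ │ ╵ ╷ ╵ ╶───┤
│   │   │     │   │       │
└───┴───┴─────┴───┴───────┘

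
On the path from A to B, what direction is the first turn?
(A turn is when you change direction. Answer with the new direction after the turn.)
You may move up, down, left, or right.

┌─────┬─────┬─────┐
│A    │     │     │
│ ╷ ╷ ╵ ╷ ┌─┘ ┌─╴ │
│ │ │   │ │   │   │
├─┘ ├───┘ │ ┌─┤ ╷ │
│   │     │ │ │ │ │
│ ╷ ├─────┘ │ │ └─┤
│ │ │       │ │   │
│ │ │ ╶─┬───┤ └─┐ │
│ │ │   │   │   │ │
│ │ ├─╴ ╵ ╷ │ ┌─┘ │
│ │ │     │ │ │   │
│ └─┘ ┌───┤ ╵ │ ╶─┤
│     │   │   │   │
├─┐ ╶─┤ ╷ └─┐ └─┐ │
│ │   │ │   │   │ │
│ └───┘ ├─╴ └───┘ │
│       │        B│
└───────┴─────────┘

Directions: right, down, down, left, down, down, down, down, right, right, up, right, up, left, up, right, right, right, up, up, right, up, right, right, down, left, down, down, right, down, down, left, down, right, down, down
First turn direction: down

Solution:

┌─────┬─────┬─────┐
│A ↓  │     │↱ → ↓│
│ ╷ ╷ ╵ ╷ ┌─┘ ┌─╴ │
│ │↓│   │ │↱ ↑│↓ ↲│
├─┘ ├───┘ │ ┌─┤ ╷ │
│↓ ↲│     │↑│ │↓│ │
│ ╷ ├─────┘ │ │ └─┤
│↓│ │↱ → → ↑│ │↳ ↓│
│ │ │ ╶─┬───┤ └─┐ │
│↓│ │↑ ↰│   │   │↓│
│ │ ├─╴ ╵ ╷ │ ┌─┘ │
│↓│ │↱ ↑  │ │ │↓ ↲│
│ └─┘ ┌───┤ ╵ │ ╶─┤
│↳ → ↑│   │   │↳ ↓│
├─┐ ╶─┤ ╷ └─┐ └─┐ │
│ │   │ │   │   │↓│
│ └───┘ ├─╴ └───┘ │
│       │        B│
└───────┴─────────┘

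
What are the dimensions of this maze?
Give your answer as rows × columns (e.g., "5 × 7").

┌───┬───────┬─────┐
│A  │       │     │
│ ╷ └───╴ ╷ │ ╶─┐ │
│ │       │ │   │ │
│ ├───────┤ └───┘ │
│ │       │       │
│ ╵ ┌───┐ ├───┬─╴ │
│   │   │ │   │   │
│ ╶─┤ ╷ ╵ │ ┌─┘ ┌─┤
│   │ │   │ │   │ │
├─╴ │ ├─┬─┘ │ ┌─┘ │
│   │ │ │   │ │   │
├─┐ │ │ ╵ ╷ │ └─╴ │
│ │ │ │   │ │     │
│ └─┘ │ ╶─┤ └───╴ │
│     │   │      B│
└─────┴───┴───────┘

Counting the maze dimensions:
Rows (vertical): 8
Columns (horizontal): 9
Dimensions: 8 × 9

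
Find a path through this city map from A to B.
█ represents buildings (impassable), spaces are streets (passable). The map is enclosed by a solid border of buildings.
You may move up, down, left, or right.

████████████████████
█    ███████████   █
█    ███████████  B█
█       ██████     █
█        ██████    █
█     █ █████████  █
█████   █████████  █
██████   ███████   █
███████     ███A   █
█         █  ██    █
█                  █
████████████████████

Finding the shortest path from A to B:
Movement: cardinal only
Path length: 9 steps
Directions: right → up → right → up → up → up → up → up → right

Solution:

████████████████████
█    ███████████   █
█    ███████████ ↱B█
█       ██████   ↑ █
█        ██████  ↑ █
█     █ █████████↑ █
█████   █████████↑ █
██████   ███████↱↑ █
███████     ███A↑  █
█         █  ██    █
█                  █
████████████████████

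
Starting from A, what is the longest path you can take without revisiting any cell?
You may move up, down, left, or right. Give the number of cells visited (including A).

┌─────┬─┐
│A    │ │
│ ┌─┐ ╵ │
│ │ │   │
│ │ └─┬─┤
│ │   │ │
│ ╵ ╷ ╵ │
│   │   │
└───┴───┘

Finding longest simple path using DFS:
Start: (0, 0)
Longest path visits 10 cells
Path: A → down → down → down → right → up → right → down → right → up

Solution:

┌─────┬─┐
│A    │ │
│ ┌─┐ ╵ │
│↓│ │   │
│ │ └─┬─┤
│↓│↱ ↓│B│
│ ╵ ╷ ╵ │
│↳ ↑│↳ ↑│
└───┴───┘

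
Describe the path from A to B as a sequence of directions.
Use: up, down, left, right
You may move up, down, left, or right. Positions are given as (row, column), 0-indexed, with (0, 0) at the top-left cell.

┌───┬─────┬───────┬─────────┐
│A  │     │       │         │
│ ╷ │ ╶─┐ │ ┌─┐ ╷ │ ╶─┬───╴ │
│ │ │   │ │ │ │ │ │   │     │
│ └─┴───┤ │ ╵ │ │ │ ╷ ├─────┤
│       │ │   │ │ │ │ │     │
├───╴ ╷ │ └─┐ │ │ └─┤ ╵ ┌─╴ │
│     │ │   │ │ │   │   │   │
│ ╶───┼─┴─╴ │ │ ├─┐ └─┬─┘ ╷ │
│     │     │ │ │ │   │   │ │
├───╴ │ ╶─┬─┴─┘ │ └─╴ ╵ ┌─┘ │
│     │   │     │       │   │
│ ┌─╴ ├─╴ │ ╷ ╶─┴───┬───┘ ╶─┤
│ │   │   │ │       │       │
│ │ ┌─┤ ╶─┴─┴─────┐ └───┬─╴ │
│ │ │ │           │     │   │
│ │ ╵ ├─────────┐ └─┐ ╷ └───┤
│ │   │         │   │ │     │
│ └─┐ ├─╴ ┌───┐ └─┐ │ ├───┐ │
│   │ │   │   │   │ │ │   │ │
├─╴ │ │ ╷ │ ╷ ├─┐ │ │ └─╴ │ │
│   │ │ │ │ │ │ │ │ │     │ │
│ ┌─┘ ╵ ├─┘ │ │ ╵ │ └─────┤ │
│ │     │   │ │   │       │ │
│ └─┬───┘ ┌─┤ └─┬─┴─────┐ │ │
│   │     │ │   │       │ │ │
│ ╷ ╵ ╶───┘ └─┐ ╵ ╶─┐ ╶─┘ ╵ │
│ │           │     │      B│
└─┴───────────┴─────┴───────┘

Finding the path and converting it to directions:
Path through cells: (0,0) → (1,0) → (2,0) → (2,1) → (2,2) → (3,2) → (3,1) → (3,0) → (4,0) → (4,1) → (4,2) → (5,2) → (5,1) → (5,0) → (6,0) → (7,0) → (8,0) → (9,0) → (9,1) → (10,1) → (10,0) → (11,0) → (12,0) → (12,1) → (13,1) → (13,2) → (12,2) → (12,3) → (12,4) → (11,4) → (11,5) → (10,5) → (9,5) → (9,6) → (10,6) → (11,6) → (12,6) → (12,7) → (13,7) → (13,8) → (12,8) → (12,9) → (12,10) → (13,10) → (13,11) → (13,12) → (13,13)
Directions: down, down, right, right, down, left, left, down, right, right, down, left, left, down, down, down, down, right, down, left, down, down, right, down, right, up, right, right, up, right, up, up, right, down, down, down, right, down, right, up, right, right, down, right, right, right

Solution:

┌───┬─────┬───────┬─────────┐
│A  │     │       │         │
│ ╷ │ ╶─┐ │ ┌─┐ ╷ │ ╶─┬───╴ │
│↓│ │   │ │ │ │ │ │   │     │
│ └─┴───┤ │ ╵ │ │ │ ╷ ├─────┤
│↳ → ↓  │ │   │ │ │ │ │     │
├───╴ ╷ │ └─┐ │ │ └─┤ ╵ ┌─╴ │
│↓ ← ↲│ │   │ │ │   │   │   │
│ ╶───┼─┴─╴ │ │ ├─┐ └─┬─┘ ╷ │
│↳ → ↓│     │ │ │ │   │   │ │
├───╴ │ ╶─┬─┴─┘ │ └─╴ ╵ ┌─┘ │
│↓ ← ↲│   │     │       │   │
│ ┌─╴ ├─╴ │ ╷ ╶─┴───┬───┘ ╶─┤
│↓│   │   │ │       │       │
│ │ ┌─┤ ╶─┴─┴─────┐ └───┬─╴ │
│↓│ │ │           │     │   │
│ │ ╵ ├─────────┐ └─┐ ╷ └───┤
│↓│   │         │   │ │     │
│ └─┐ ├─╴ ┌───┐ └─┐ │ ├───┐ │
│↳ ↓│ │   │↱ ↓│   │ │ │   │ │
├─╴ │ │ ╷ │ ╷ ├─┐ │ │ └─╴ │ │
│↓ ↲│ │ │ │↑│↓│ │ │ │     │ │
│ ┌─┘ ╵ ├─┘ │ │ ╵ │ └─────┤ │
│↓│     │↱ ↑│↓│   │       │ │
│ └─┬───┘ ┌─┤ └─┬─┴─────┐ │ │
│↳ ↓│↱ → ↑│ │↳ ↓│↱ → ↓  │ │ │
│ ╷ ╵ ╶───┘ └─┐ ╵ ╶─┐ ╶─┘ ╵ │
│ │↳ ↑        │↳ ↑  │↳ → → B│
└─┴───────────┴─────┴───────┘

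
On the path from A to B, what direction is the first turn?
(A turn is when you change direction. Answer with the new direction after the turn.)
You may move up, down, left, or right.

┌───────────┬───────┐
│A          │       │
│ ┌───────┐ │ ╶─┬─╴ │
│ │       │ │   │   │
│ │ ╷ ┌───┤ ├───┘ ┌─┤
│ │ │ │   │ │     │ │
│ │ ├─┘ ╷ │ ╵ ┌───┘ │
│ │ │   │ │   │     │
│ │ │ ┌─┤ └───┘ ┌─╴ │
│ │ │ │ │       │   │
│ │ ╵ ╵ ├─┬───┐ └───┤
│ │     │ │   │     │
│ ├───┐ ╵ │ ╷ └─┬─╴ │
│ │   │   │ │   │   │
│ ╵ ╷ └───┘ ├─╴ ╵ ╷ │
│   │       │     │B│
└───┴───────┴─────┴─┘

Directions: down, down, down, down, down, down, down, right, up, right, down, right, right, right, up, up, right, down, right, down, right, up, right, down
First turn direction: right

Solution:

┌───────────┬───────┐
│A          │       │
│ ┌───────┐ │ ╶─┬─╴ │
│↓│       │ │   │   │
│ │ ╷ ┌───┤ ├───┘ ┌─┤
│↓│ │ │   │ │     │ │
│ │ ├─┘ ╷ │ ╵ ┌───┘ │
│↓│ │   │ │   │     │
│ │ │ ┌─┤ └───┘ ┌─╴ │
│↓│ │ │ │       │   │
│ │ ╵ ╵ ├─┬───┐ └───┤
│↓│     │ │↱ ↓│     │
│ ├───┐ ╵ │ ╷ └─┬─╴ │
│↓│↱ ↓│   │↑│↳ ↓│↱ ↓│
│ ╵ ╷ └───┘ ├─╴ ╵ ╷ │
│↳ ↑│↳ → → ↑│  ↳ ↑│B│
└───┴───────┴─────┴─┘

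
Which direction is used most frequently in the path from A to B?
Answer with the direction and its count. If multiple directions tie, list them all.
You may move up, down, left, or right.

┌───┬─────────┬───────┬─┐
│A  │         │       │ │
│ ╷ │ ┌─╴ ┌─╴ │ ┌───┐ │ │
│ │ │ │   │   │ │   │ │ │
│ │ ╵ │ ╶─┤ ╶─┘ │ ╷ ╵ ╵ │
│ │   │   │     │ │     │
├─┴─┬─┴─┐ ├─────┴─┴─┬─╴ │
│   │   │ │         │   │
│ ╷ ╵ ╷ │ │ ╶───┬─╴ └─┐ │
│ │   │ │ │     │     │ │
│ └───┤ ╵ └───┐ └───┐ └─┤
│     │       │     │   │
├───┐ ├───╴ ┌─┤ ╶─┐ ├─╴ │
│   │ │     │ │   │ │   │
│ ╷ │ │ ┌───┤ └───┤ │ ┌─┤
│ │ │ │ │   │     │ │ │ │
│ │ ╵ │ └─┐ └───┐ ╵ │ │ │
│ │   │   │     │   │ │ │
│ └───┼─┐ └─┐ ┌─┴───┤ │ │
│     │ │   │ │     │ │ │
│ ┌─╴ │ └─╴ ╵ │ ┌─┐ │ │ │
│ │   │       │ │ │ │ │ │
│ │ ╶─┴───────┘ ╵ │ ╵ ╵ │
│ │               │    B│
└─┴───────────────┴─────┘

Directions: right, down, down, right, up, up, right, right, down, left, down, right, down, down, down, left, up, up, left, down, left, up, left, down, down, right, right, down, down, down, left, up, up, left, down, down, down, right, right, down, left, down, right, right, right, right, right, right, up, up, right, right, down, down, right, right
Counts: {'right': 19, 'down': 20, 'up': 9, 'left': 8}
Most common: down (20 times)

Solution:

┌───┬─────────┬───────┬─┐
│A ↓│↱ → ↓    │       │ │
│ ╷ │ ┌─╴ ┌─╴ │ ┌───┐ │ │
│ │↓│↑│↓ ↲│   │ │   │ │ │
│ │ ╵ │ ╶─┤ ╶─┘ │ ╷ ╵ ╵ │
│ │↳ ↑│↳ ↓│     │ │     │
├─┴─┬─┴─┐ ├─────┴─┴─┬─╴ │
│↓ ↰│↓ ↰│↓│         │   │
│ ╷ ╵ ╷ │ │ ╶───┬─╴ └─┐ │
│↓│↑ ↲│↑│↓│     │     │ │
│ └───┤ ╵ └───┐ └───┐ └─┤
│↳ → ↓│↑ ↲    │     │   │
├───┐ ├───╴ ┌─┤ ╶─┐ ├─╴ │
│↓ ↰│↓│     │ │   │ │   │
│ ╷ │ │ ┌───┤ └───┤ │ ┌─┤
│↓│↑│↓│ │   │     │ │ │ │
│ │ ╵ │ └─┐ └───┐ ╵ │ │ │
│↓│↑ ↲│   │     │   │ │ │
│ └───┼─┐ └─┐ ┌─┴───┤ │ │
│↳ → ↓│ │   │ │↱ → ↓│ │ │
│ ┌─╴ │ └─╴ ╵ │ ┌─┐ │ │ │
│ │↓ ↲│       │↑│ │↓│ │ │
│ │ ╶─┴───────┘ ╵ │ ╵ ╵ │
│ │↳ → → → → → ↑  │↳ → B│
└─┴───────────────┴─────┘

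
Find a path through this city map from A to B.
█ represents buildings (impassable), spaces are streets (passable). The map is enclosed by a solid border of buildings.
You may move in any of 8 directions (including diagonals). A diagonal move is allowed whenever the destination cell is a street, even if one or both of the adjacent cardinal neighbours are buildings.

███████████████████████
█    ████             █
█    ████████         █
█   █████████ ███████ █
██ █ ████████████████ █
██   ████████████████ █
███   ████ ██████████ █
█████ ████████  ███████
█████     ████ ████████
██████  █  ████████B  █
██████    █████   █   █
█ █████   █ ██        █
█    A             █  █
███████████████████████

Finding the shortest path from A to B:
Movement: 8-directional
Path length: 15 steps
Directions: right → right → right → right → right → right → right → right → right → right → right → right → up-right → up-right → up

Solution:

███████████████████████
█    ████             █
█    ████████         █
█   █████████ ███████ █
██ █ ████████████████ █
██   ████████████████ █
███   ████ ██████████ █
█████ ████████  ███████
█████     ████ ████████
██████  █  ████████B  █
██████    █████   █↑  █
█ █████   █ ██    ↗   █
█    A→→→→→→→→→→→↗ █  █
███████████████████████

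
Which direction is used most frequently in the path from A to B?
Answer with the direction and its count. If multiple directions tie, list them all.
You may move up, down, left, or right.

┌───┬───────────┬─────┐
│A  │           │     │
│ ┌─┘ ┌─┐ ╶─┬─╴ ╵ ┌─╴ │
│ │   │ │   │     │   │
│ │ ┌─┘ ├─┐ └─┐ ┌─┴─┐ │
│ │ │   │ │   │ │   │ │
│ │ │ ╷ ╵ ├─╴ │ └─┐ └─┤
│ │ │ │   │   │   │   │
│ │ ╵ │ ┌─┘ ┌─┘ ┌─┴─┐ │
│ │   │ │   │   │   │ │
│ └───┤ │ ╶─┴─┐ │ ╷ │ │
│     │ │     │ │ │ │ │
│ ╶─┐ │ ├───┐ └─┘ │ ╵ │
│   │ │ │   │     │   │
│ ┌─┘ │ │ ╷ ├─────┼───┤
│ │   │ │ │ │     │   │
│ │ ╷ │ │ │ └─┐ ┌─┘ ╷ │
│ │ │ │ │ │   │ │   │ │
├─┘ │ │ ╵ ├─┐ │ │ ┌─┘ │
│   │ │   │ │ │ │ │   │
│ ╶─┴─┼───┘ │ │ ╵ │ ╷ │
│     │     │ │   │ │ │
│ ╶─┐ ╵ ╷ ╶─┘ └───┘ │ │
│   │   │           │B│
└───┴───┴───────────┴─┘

Directions: down, down, down, down, down, right, right, down, down, left, down, down, left, down, right, right, down, right, up, right, down, right, right, right, right, right, up, up, right, down, down
Counts: {'down': 14, 'right': 12, 'left': 2, 'up': 3}
Most common: down (14 times)

Solution:

┌───┬───────────┬─────┐
│A  │           │     │
│ ┌─┘ ┌─┐ ╶─┬─╴ ╵ ┌─╴ │
│↓│   │ │   │     │   │
│ │ ┌─┘ ├─┐ └─┐ ┌─┴─┐ │
│↓│ │   │ │   │ │   │ │
│ │ │ ╷ ╵ ├─╴ │ └─┐ └─┤
│↓│ │ │   │   │   │   │
│ │ ╵ │ ┌─┘ ┌─┘ ┌─┴─┐ │
│↓│   │ │   │   │   │ │
│ └───┤ │ ╶─┴─┐ │ ╷ │ │
│↳ → ↓│ │     │ │ │ │ │
│ ╶─┐ │ ├───┐ └─┘ │ ╵ │
│   │↓│ │   │     │   │
│ ┌─┘ │ │ ╷ ├─────┼───┤
│ │↓ ↲│ │ │ │     │   │
│ │ ╷ │ │ │ └─┐ ┌─┘ ╷ │
│ │↓│ │ │ │   │ │   │ │
├─┘ │ │ ╵ ├─┐ │ │ ┌─┘ │
│↓ ↲│ │   │ │ │ │ │↱ ↓│
│ ╶─┴─┼───┘ │ │ ╵ │ ╷ │
│↳ → ↓│↱ ↓  │ │   │↑│↓│
│ ╶─┐ ╵ ╷ ╶─┘ └───┘ │ │
│   │↳ ↑│↳ → → → → ↑│B│
└───┴───┴───────────┴─┘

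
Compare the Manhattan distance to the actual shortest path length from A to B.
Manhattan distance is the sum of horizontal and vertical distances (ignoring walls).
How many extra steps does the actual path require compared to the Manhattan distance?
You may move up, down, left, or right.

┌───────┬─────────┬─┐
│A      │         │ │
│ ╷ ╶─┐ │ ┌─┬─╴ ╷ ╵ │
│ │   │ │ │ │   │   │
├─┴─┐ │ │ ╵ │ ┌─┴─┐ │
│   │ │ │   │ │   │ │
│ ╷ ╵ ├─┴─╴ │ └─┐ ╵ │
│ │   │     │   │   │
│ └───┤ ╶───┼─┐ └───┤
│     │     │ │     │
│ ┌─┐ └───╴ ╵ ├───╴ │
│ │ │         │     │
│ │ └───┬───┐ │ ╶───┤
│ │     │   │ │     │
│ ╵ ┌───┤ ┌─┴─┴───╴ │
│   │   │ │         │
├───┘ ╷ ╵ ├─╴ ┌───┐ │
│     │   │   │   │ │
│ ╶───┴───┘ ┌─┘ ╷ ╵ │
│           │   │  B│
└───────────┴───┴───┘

Manhattan distance: |9 - 0| + |9 - 0| = 18
Actual path length: 46
Extra steps: 46 - 18 = 28

Solution:

┌───────┬─────────┬─┐
│A ↓    │↱ → → ↓  │ │
│ ╷ ╶─┐ │ ┌─┬─╴ ╷ ╵ │
│ │↳ ↓│ │↑│ │↓ ↲│   │
├─┴─┐ │ │ ╵ │ ┌─┴─┐ │
│↓ ↰│↓│ │↑ ↰│↓│   │ │
│ ╷ ╵ ├─┴─╴ │ └─┐ ╵ │
│↓│↑ ↲│↱ → ↑│↳ ↓│   │
│ └───┤ ╶───┼─┐ └───┤
│↳ → ↓│↑ ← ↰│ │↳ → ↓│
│ ┌─┐ └───╴ ╵ ├───╴ │
│ │ │↳ → → ↑  │↓ ← ↲│
│ │ └───┬───┐ │ ╶───┤
│ │     │   │ │↳ → ↓│
│ ╵ ┌───┤ ┌─┴─┴───╴ │
│   │   │ │        ↓│
├───┘ ╷ ╵ ├─╴ ┌───┐ │
│     │   │   │   │↓│
│ ╶───┴───┘ ┌─┘ ╷ ╵ │
│           │   │  B│
└───────────┴───┴───┘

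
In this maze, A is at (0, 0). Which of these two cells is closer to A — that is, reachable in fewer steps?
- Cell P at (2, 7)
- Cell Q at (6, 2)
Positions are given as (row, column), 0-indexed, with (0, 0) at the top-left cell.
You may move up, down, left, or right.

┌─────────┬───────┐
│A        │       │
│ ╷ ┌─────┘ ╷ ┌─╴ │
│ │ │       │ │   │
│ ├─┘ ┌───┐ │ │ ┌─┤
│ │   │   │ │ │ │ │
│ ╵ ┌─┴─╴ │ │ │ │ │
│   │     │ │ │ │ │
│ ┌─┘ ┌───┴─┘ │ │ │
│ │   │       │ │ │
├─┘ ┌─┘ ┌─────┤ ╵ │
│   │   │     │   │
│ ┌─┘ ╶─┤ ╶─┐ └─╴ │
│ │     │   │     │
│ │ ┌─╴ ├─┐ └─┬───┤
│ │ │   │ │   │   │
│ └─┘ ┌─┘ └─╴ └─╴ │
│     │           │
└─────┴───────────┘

Shortest path A → P at (2, 7): 17 steps
Shortest path A → Q at (6, 2): 22 steps

P is closer (17 steps vs 22 steps).

Path to P:

┌─────────┬───────┐
│A        │↱ → → ↓│
│ ╷ ┌─────┘ ╷ ┌─╴ │
│↓│ │↱ → → ↑│ │↓ ↲│
│ ├─┘ ┌───┐ │ │ ┌─┤
│↓│↱ ↑│   │ │ │P│ │
│ ╵ ┌─┴─╴ │ │ │ │ │
│↳ ↑│     │ │ │ │ │
│ ┌─┘ ┌───┴─┘ │ │ │
│ │   │       │ │ │
├─┘ ┌─┘ ┌─────┤ ╵ │
│   │   │     │   │
│ ┌─┘ ╶─┤ ╶─┐ └─╴ │
│ │     │   │     │
│ │ ┌─╴ ├─┐ └─┬───┤
│ │ │   │ │   │   │
│ └─┘ ┌─┘ └─╴ └─╴ │
│     │           │
└─────┴───────────┘

Path to Q:

┌─────────┬───────┐
│A        │↱ ↓    │
│ ╷ ┌─────┘ ╷ ┌─╴ │
│↓│ │↱ → → ↑│↓│   │
│ ├─┘ ┌───┐ │ │ ┌─┤
│↓│↱ ↑│   │ │↓│ │ │
│ ╵ ┌─┴─╴ │ │ │ │ │
│↳ ↑│     │ │↓│ │ │
│ ┌─┘ ┌───┴─┘ │ │ │
│ │   │↓ ← ← ↲│ │ │
├─┘ ┌─┘ ┌─────┤ ╵ │
│   │↓ ↲│     │   │
│ ┌─┘ ╶─┤ ╶─┐ └─╴ │
│ │  Q  │   │     │
│ │ ┌─╴ ├─┐ └─┬───┤
│ │ │   │ │   │   │
│ └─┘ ┌─┘ └─╴ └─╴ │
│     │           │
└─────┴───────────┘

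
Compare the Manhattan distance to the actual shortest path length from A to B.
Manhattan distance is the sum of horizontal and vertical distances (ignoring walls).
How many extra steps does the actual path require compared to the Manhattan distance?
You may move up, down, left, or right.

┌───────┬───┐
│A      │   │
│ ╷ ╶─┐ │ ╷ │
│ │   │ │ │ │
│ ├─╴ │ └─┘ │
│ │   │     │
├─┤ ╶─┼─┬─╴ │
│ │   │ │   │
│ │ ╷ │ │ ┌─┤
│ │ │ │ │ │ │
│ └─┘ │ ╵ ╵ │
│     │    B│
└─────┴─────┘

Manhattan distance: |5 - 0| + |5 - 0| = 10
Actual path length: 12
Extra steps: 12 - 10 = 2

Solution:

┌───────┬───┐
│A → → ↓│   │
│ ╷ ╶─┐ │ ╷ │
│ │   │↓│ │ │
│ ├─╴ │ └─┘ │
│ │   │↳ → ↓│
├─┤ ╶─┼─┬─╴ │
│ │   │ │↓ ↲│
│ │ ╷ │ │ ┌─┤
│ │ │ │ │↓│ │
│ └─┘ │ ╵ ╵ │
│     │  ↳ B│
└─────┴─────┘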